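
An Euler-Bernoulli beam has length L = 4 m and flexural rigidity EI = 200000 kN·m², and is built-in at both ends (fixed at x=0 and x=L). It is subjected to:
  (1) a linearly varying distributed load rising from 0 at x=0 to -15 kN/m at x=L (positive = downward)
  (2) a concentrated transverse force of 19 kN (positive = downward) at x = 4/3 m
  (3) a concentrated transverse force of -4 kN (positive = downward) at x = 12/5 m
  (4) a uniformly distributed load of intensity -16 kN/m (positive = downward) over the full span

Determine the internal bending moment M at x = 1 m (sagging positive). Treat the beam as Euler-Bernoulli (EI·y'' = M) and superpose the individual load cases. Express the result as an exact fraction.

Load 1 — triangular load w₀=-15 kN/m (0→w₀ over full span):
  M_1 = 3w₀Lx/20 - w₀L²/30 - w₀x³/(6L) = 3·(-15)·4·1/20 - (-15)·4²/30 - (-15)·1³/(6·4) = -3/8 kN·m
Load 2 — point force P=19 kN at a=4/3 m (b=L-a=8/3):
  M_2 = Pb²(3a+b)x/L³ - Pab²/L²  [x≤a] = 19·(8/3)²·(3·(4/3)+(8/3))·1/4³ - 19·(4/3)·(8/3)²/4² = 76/27 kN·m
Load 3 — point force P=-4 kN at a=12/5 m (b=L-a=8/5):
  M_3 = Pb²(3a+b)x/L³ - Pab²/L²  [x≤a] = (-4)·(8/5)²·(3·(12/5)+(8/5))·1/4³ - (-4)·(12/5)·(8/5)²/4² = 16/125 kN·m
Load 4 — uniform load w=-16 kN/m over full span:
  M_4 = wLx/2 - wL²/12 - wx²/2 = (-16)·4·1/2 - (-16)·4²/12 - (-16)·1²/2 = -8/3 kN·m
Superposition: M = Σ M_i = -2669/27000 kN·m ≈ -0.098852 kN·m

M(1) = -2669/27000 kN·m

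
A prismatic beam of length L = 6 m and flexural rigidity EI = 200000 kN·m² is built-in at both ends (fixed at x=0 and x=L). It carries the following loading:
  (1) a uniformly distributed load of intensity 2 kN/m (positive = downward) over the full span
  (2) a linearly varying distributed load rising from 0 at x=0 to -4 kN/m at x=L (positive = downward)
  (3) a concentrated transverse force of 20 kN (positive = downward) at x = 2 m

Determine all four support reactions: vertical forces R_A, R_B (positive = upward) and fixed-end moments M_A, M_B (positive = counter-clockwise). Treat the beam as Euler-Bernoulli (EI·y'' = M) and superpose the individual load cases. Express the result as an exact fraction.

R_A = 2324/135 kN, M_A = 854/45 kN·m, R_B = 376/135 kN, M_B = -346/45 kN·m

Load 1 — uniform load w=2 kN/m over full span:
  R_A = wL/2 = 2·6/2 = 6 kN
  M_A = wL²/12 = 2·6²/12 = 6 kN·m
  R_B = wL/2 = 2·6/2 = 6 kN
  M_B = -wL²/12 = -2·6²/12 = -6 kN·m
Load 2 — triangular load w₀=-4 kN/m (0→w₀ over full span):
  R_A = 3w₀L/20 = 3·(-4)·6/20 = -18/5 kN
  M_A = w₀L²/30 = (-4)·6²/30 = -24/5 kN·m
  R_B = 7w₀L/20 = 7·(-4)·6/20 = -42/5 kN
  M_B = -w₀L²/20 = -(-4)·6²/20 = 36/5 kN·m
Load 3 — point force P=20 kN at a=2 m (b=L-a=4):
  R_A = Pb²(3a+b)/L³ = 20·4²·(3·2+4)/6³ = 400/27 kN
  M_A = Pab²/L² = 20·2·4²/6² = 160/9 kN·m
  R_B = Pa²(a+3b)/L³ = 20·2²·(2+3·4)/6³ = 140/27 kN
  M_B = -Pa²b/L² = -20·2²·4/6² = -80/9 kN·m
Superposition: R_A = 2324/135 kN, M_A = 854/45 kN·m, R_B = 376/135 kN, M_B = -346/45 kN·m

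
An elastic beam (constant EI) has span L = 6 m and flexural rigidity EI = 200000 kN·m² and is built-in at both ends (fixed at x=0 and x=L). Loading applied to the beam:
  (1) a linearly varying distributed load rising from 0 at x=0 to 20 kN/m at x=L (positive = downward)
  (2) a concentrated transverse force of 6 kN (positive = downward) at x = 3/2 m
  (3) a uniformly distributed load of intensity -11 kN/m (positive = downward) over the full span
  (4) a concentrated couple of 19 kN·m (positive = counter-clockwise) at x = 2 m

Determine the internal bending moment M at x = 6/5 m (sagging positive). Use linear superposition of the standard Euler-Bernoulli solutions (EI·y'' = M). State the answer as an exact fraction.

M(6/5) = 4847/1200 kN·m

Load 1 — triangular load w₀=20 kN/m (0→w₀ over full span):
  M_1 = 3w₀Lx/20 - w₀L²/30 - w₀x³/(6L) = 3·20·6·(6/5)/20 - 20·6²/30 - 20·(6/5)³/(6·6) = -84/25 kN·m
Load 2 — point force P=6 kN at a=3/2 m (b=L-a=9/2):
  M_2 = Pb²(3a+b)x/L³ - Pab²/L²  [x≤a] = 6·(9/2)²·(3·(3/2)+(9/2))·(6/5)/6³ - 6·(3/2)·(9/2)²/6² = 81/80 kN·m
Load 3 — uniform load w=-11 kN/m over full span:
  M_3 = wLx/2 - wL²/12 - wx²/2 = (-11)·6·(6/5)/2 - (-11)·6²/12 - (-11)·(6/5)²/2 = 33/25 kN·m
Load 4 — applied couple M₀=19 kN·m at a=2 m (b=L-a=4):
  M_4 = R_Ax - M_A  [x≤a] with R_A=38/9, M_A=0 = (38/9)·(6/5) - 0 = 76/15 kN·m
Superposition: M = Σ M_i = 4847/1200 kN·m ≈ 4.039167 kN·m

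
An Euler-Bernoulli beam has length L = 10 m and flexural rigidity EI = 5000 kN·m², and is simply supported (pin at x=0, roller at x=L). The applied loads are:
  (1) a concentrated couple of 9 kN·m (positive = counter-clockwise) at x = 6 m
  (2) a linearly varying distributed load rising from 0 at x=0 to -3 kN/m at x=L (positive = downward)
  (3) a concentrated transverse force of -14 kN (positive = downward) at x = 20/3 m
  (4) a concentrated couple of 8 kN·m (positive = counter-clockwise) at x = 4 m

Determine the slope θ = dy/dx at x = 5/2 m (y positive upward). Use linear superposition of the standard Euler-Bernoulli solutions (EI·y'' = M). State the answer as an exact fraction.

Load 1 — applied couple M₀=9 kN·m at a=6 m (b=L-a=4):
  θ_1 = (M₀x²/(2L)+C₁)/EI  [x≤a] with C₁=M₀(3b²-L²)/(6L)=-39/5 = (9·(5/2)²/(2·10)+(-39/5))/5000 = -399/400000 rad
Load 2 — triangular load w₀=-3 kN/m (0→w₀ over full span):
  θ_2 = -w₀(7L⁴-30L²x²+15x⁴)/(360LEI) = -(-3)·(7·10⁴-30·10²·(5/2)²+15·(5/2)⁴)/(360·10·5000) = 1327/153600 rad
Load 3 — point force P=-14 kN at a=20/3 m (b=L-a=10/3):
  θ_3 = -Pb(L²-b²-3x²)/(6LEI)  [x≤a] = -(-14)·(10/3)·(10²-(10/3)²-3·(5/2)²)/(6·10·5000) = 707/64800 rad
Load 4 — applied couple M₀=8 kN·m at a=4 m (b=L-a=6):
  θ_4 = (M₀x²/(2L)+C₁)/EI  [x≤a] with C₁=M₀(3b²-L²)/(6L)=16/15 = (8·(5/2)²/(2·10)+(16/15))/5000 = 107/150000 rad
Superposition: θ = Σ θ_i = 9987313/518400000 rad ≈ 0.019266 rad

θ(5/2) = 9987313/518400000 rad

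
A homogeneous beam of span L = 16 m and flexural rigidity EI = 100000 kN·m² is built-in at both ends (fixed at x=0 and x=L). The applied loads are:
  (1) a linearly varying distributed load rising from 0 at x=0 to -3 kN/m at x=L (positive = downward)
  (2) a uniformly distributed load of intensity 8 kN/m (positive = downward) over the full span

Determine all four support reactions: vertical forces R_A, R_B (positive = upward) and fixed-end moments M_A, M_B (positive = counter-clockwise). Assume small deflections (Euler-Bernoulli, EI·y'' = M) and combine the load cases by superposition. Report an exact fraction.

R_A = 284/5 kN, M_A = 2176/15 kN·m, R_B = 236/5 kN, M_B = -1984/15 kN·m

Load 1 — triangular load w₀=-3 kN/m (0→w₀ over full span):
  R_A = 3w₀L/20 = 3·(-3)·16/20 = -36/5 kN
  M_A = w₀L²/30 = (-3)·16²/30 = -128/5 kN·m
  R_B = 7w₀L/20 = 7·(-3)·16/20 = -84/5 kN
  M_B = -w₀L²/20 = -(-3)·16²/20 = 192/5 kN·m
Load 2 — uniform load w=8 kN/m over full span:
  R_A = wL/2 = 8·16/2 = 64 kN
  M_A = wL²/12 = 8·16²/12 = 512/3 kN·m
  R_B = wL/2 = 8·16/2 = 64 kN
  M_B = -wL²/12 = -8·16²/12 = -512/3 kN·m
Superposition: R_A = 284/5 kN, M_A = 2176/15 kN·m, R_B = 236/5 kN, M_B = -1984/15 kN·m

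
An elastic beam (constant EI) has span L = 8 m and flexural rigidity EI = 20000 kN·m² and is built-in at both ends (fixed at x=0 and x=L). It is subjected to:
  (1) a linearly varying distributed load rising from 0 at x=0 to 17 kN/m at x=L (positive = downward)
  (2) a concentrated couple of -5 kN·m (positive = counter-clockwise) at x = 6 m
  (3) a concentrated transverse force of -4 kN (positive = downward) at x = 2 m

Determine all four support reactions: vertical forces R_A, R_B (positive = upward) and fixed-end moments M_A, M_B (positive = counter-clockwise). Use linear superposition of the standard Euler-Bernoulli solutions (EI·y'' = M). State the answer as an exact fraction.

Load 1 — triangular load w₀=17 kN/m (0→w₀ over full span):
  R_A = 3w₀L/20 = 3·17·8/20 = 102/5 kN
  M_A = w₀L²/30 = 17·8²/30 = 544/15 kN·m
  R_B = 7w₀L/20 = 7·17·8/20 = 238/5 kN
  M_B = -w₀L²/20 = -17·8²/20 = -272/5 kN·m
Load 2 — applied couple M₀=-5 kN·m at a=6 m (b=L-a=2):
  R_A = 6M₀ab/L³ = 6·(-5)·6·2/8³ = -45/64 kN
  M_A = M₀b(2a-b)/L² = (-5)·2·(2·6-2)/8² = -25/16 kN·m
  R_B = -6M₀ab/L³ = -6·(-5)·6·2/8³ = 45/64 kN
  M_B = M₀a(2b-a)/L² = (-5)·6·(2·2-6)/8² = 15/16 kN·m
Load 3 — point force P=-4 kN at a=2 m (b=L-a=6):
  R_A = Pb²(3a+b)/L³ = (-4)·6²·(3·2+6)/8³ = -27/8 kN
  M_A = Pab²/L² = (-4)·2·6²/8² = -9/2 kN·m
  R_B = Pa²(a+3b)/L³ = (-4)·2²·(2+3·6)/8³ = -5/8 kN
  M_B = -Pa²b/L² = -(-4)·2²·6/8² = 3/2 kN·m
Superposition: R_A = 5223/320 kN, M_A = 7249/240 kN·m, R_B = 15257/320 kN, M_B = -4157/80 kN·m

R_A = 5223/320 kN, M_A = 7249/240 kN·m, R_B = 15257/320 kN, M_B = -4157/80 kN·m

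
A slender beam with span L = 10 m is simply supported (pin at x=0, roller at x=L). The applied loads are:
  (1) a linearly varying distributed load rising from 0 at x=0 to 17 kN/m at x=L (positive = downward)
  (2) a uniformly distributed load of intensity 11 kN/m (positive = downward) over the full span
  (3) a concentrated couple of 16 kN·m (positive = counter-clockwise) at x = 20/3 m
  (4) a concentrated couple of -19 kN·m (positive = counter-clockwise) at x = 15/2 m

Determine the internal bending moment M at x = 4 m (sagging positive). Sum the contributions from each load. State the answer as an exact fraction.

M(4) = 226 kN·m

Load 1 — triangular load w₀=17 kN/m (0→w₀ over full span):
  M_1 = w₀Lx/6 - w₀x³/(6L) = 17·10·4/6 - 17·4³/(6·10) = 476/5 kN·m
Load 2 — uniform load w=11 kN/m over full span:
  M_2 = wx(L-x)/2 = 11·4·(10-4)/2 = 132 kN·m
Load 3 — applied couple M₀=16 kN·m at a=20/3 m (b=L-a=10/3):
  M_3 = M₀x/L  [x≤a] = 16·4/10 = 32/5 kN·m
Load 4 — applied couple M₀=-19 kN·m at a=15/2 m (b=L-a=5/2):
  M_4 = M₀x/L  [x≤a] = (-19)·4/10 = -38/5 kN·m
Superposition: M = Σ M_i = 226 kN·m ≈ 226.000000 kN·m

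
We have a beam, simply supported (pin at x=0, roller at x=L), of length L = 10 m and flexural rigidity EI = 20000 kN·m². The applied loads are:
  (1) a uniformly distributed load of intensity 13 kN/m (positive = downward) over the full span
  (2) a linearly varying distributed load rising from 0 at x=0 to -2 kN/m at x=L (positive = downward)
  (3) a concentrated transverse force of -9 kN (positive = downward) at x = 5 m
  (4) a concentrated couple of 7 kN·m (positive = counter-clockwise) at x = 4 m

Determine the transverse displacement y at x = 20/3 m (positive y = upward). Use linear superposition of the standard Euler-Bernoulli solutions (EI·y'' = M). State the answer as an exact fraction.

Load 1 — uniform load w=13 kN/m over full span:
  y_1 = -wx(L³-2Lx²+x³)/(24EI) = -13·(20/3)·(10³-2·10·(20/3)²+(20/3)³)/(24·20000) = -143/1944 m
Load 2 — triangular load w₀=-2 kN/m (0→w₀ over full span):
  y_2 = -w₀x(7L⁴-10L²x²+3x⁴)/(360LEI) = -(-2)·(20/3)·(7·10⁴-10·10²·(20/3)²+3·(20/3)⁴)/(360·10·20000) = 17/2916 m
Load 3 — point force P=-9 kN at a=5 m (b=L-a=5):
  y_3 = -Pa(L-x)(2Lx-a²-x²)/(6LEI)  [x>a] = -(-9)·5·(10-(20/3))·(2·10·(20/3)-5²-(20/3)²)/(6·10·20000) = 23/2880 m
Load 4 — applied couple M₀=7 kN·m at a=4 m (b=L-a=6):
  y_4 = (M₀x³/(6L)-M₀(x-a)²/2+C₁x)/EI  [x>a] with C₁=M₀(3b²-L²)/(6L)=14/15 = (7·(20/3)³/(6·10)-7·((20/3)-4)²/2+(14/15)·(20/3))/20000 = 161/202500 m
Superposition: y = Σ y_i = -1718941/29160000 m ≈ -0.058949 m

y(20/3) = -1718941/29160000 m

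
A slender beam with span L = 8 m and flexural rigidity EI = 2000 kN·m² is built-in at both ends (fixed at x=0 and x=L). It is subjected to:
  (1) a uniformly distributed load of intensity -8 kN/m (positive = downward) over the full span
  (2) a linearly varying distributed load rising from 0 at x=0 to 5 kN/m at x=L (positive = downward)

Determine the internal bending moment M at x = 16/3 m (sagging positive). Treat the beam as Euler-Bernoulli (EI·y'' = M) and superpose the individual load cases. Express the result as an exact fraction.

Load 1 — uniform load w=-8 kN/m over full span:
  M_1 = wLx/2 - wL²/12 - wx²/2 = (-8)·8·(16/3)/2 - (-8)·8²/12 - (-8)·(16/3)²/2 = -128/9 kN·m
Load 2 — triangular load w₀=5 kN/m (0→w₀ over full span):
  M_2 = 3w₀Lx/20 - w₀L²/30 - w₀x³/(6L) = 3·5·8·(16/3)/20 - 5·8²/30 - 5·(16/3)³/(6·8) = 448/81 kN·m
Superposition: M = Σ M_i = -704/81 kN·m ≈ -8.691358 kN·m

M(16/3) = -704/81 kN·m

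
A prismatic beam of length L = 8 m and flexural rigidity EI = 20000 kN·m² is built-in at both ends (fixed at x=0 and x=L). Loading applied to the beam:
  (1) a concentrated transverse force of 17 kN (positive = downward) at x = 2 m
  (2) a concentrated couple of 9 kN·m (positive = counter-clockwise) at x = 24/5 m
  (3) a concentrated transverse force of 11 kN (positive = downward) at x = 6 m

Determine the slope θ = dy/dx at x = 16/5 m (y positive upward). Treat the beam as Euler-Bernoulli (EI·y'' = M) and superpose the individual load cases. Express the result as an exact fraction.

θ(16/5) = -1663/6250000 rad

Load 1 — point force P=17 kN at a=2 m (b=L-a=6):
  θ_1 = Pa²(L-x)(2bL-(3b+a)(L-x))/(2L³EI)  [x>a] = 17·2²·(8-(16/5))·(2·6·8-(3·6+2)·(8-(16/5)))/(2·8³·20000) = 0 rad
Load 2 — applied couple M₀=9 kN·m at a=24/5 m (b=L-a=16/5):
  θ_2 = (R_Ax²/2 - M_Ax)/EI  [x≤a] with R_A=81/50, M_A=72/25 = ((81/50)·(16/5)²/2 - (72/25)·(16/5))/20000 = -18/390625 rad
Load 3 — point force P=11 kN at a=6 m (b=L-a=2):
  θ_3 = -Pb²x(2aL-(3a+b)x)/(2L³EI)  [x≤a] = -11·2²·(16/5)·(2·6·8-(3·6+2)·(16/5))/(2·8³·20000) = -11/50000 rad
Superposition: θ = Σ θ_i = -1663/6250000 rad ≈ -0.000266 rad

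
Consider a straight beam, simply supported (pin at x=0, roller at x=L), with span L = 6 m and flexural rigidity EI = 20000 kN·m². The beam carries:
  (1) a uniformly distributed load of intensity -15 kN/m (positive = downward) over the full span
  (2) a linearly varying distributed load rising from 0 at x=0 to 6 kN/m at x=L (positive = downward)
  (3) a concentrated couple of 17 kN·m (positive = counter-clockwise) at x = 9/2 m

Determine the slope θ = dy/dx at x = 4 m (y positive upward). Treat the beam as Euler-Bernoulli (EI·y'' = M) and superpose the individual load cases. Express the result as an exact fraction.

Load 1 — uniform load w=-15 kN/m over full span:
  θ_1 = -w(L³-6Lx²+4x³)/(24EI) = -(-15)·(6³-6·6·4²+4·4³)/(24·20000) = -13/4000 rad
Load 2 — triangular load w₀=6 kN/m (0→w₀ over full span):
  θ_2 = -w₀(7L⁴-30L²x²+15x⁴)/(360LEI) = -6·(7·6⁴-30·6²·4²+15·4⁴)/(360·6·20000) = 91/150000 rad
Load 3 — applied couple M₀=17 kN·m at a=9/2 m (b=L-a=3/2):
  θ_3 = (M₀x²/(2L)+C₁)/EI  [x≤a] with C₁=M₀(3b²-L²)/(6L)=-221/16 = (17·4²/(2·6)+(-221/16))/20000 = 17/38400 rad
Superposition: θ = Σ θ_i = -3521/1600000 rad ≈ -0.002201 rad

θ(4) = -3521/1600000 rad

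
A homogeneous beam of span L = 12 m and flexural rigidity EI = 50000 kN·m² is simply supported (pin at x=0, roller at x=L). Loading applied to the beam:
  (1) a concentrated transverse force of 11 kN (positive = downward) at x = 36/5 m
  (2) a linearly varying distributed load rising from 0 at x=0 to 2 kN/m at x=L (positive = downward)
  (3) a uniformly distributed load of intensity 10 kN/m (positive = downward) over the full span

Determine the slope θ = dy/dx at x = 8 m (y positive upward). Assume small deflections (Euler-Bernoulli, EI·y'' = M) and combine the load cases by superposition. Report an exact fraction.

θ(8) = 60131/7031250 rad

Load 1 — point force P=11 kN at a=36/5 m (b=L-a=24/5):
  θ_1 = -Pa(2L²-6Lx+3x²+a²)/(6LEI)  [x>a] = -11·(36/5)·(2·12²-6·12·8+3·8²+(36/5)²)/(6·12·50000) = 759/781250 rad
Load 2 — triangular load w₀=2 kN/m (0→w₀ over full span):
  θ_2 = -w₀(7L⁴-30L²x²+15x⁴)/(360LEI) = -2·(7·12⁴-30·12²·8²+15·8⁴)/(360·12·50000) = 91/140625 rad
Load 3 — uniform load w=10 kN/m over full span:
  θ_3 = -w(L³-6Lx²+4x³)/(24EI) = -10·(12³-6·12·8²+4·8³)/(24·50000) = 13/1875 rad
Superposition: θ = Σ θ_i = 60131/7031250 rad ≈ 0.008552 rad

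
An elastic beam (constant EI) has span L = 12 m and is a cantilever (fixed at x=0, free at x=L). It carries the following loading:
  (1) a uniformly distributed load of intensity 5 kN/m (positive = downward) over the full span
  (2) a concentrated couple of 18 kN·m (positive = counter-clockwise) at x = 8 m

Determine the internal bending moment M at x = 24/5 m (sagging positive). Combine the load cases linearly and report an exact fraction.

Load 1 — uniform load w=5 kN/m over full span:
  M_1 = -w(L-x)²/2 = -5·(12-(24/5))²/2 = -648/5 kN·m
Load 2 — applied couple M₀=18 kN·m at a=8 m (b=L-a=4):
  M_2 = M₀  [x≤a] = 18 = 18 kN·m
Superposition: M = Σ M_i = -558/5 kN·m ≈ -111.600000 kN·m

M(24/5) = -558/5 kN·m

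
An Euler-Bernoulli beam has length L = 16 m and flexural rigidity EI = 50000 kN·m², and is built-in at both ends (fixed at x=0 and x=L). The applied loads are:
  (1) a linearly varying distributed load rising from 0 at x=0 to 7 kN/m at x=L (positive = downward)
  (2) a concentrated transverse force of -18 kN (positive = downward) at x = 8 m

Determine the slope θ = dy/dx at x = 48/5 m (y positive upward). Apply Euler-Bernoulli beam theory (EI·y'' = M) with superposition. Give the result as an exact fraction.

Load 1 — triangular load w₀=7 kN/m (0→w₀ over full span):
  θ_1 = -w₀(2x(L-x)(L-2x)(x+2L)+x²(L-x)²)/(120LEI) = -7·(2·(48/5)·(16-(48/5))·(16-2·(48/5))·((48/5)+2·16)+(48/5)²·(16-(48/5))²)/(120·16·50000) = 1792/1953125 rad
Load 2 — point force P=-18 kN at a=8 m (b=L-a=8):
  θ_2 = Pa²(L-x)(2bL-(3b+a)(L-x))/(2L³EI)  [x>a] = (-18)·8²·(16-(48/5))·(2·8·16-(3·8+8)·(16-(48/5)))/(2·16³·50000) = -72/78125 rad
Superposition: θ = Σ θ_i = -8/1953125 rad ≈ -0.000004 rad

θ(48/5) = -8/1953125 rad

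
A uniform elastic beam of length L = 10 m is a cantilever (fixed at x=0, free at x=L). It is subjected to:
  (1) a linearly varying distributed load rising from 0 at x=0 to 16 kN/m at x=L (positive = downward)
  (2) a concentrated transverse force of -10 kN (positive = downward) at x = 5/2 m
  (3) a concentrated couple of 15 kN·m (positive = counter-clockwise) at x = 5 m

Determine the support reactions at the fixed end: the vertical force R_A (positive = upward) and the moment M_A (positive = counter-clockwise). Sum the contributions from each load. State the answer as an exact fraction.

R_A = 70 kN, M_A = 1480/3 kN·m

Load 1 — triangular load w₀=16 kN/m (0→w₀ over full span):
  R_A = w₀L/2 = 16·10/2 = 80 kN
  M_A = w₀L²/3 = 16·10²/3 = 1600/3 kN·m
Load 2 — point force P=-10 kN at a=5/2 m (b=L-a=15/2):
  R_A = P = (-10) = -10 kN
  M_A = Pa = (-10)·(5/2) = -25 kN·m
Load 3 — applied couple M₀=15 kN·m at a=5 m (b=L-a=5):
  R_A = 0 kN
  M_A = -M₀ = -15 kN·m
Superposition: R_A = 70 kN, M_A = 1480/3 kN·m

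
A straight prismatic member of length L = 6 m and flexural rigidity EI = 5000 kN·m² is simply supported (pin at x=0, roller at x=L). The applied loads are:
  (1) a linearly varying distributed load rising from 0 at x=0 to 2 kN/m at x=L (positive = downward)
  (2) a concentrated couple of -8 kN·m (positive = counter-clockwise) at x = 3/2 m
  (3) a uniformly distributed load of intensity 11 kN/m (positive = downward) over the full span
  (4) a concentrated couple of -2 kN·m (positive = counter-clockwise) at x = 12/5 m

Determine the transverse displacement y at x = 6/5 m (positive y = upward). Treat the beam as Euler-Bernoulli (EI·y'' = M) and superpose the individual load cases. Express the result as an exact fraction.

y(6/5) = -1984833/78125000 m

Load 1 — triangular load w₀=2 kN/m (0→w₀ over full span):
  y_1 = -w₀x(7L⁴-10L²x²+3x⁴)/(360LEI) = -2·(6/5)·(7·6⁴-10·6²·(6/5)²+3·(6/5)⁴)/(360·6·5000) = -18576/9765625 m
Load 2 — applied couple M₀=-8 kN·m at a=3/2 m (b=L-a=9/2):
  y_2 = (M₀x³/(6L)+C₁x)/EI  [x≤a] with C₁=M₀(3b²-L²)/(6L)=-11/2 = ((-8)·(6/5)³/(6·6)+(-11/2)·(6/5))/5000 = -873/625000 m
Load 3 — uniform load w=11 kN/m over full span:
  y_3 = -wx(L³-2Lx²+x³)/(24EI) = -11·(6/5)·(6³-2·6·(6/5)²+(6/5)³)/(24·5000) = -8613/390625 m
Load 4 — applied couple M₀=-2 kN·m at a=12/5 m (b=L-a=18/5):
  y_4 = (M₀x³/(6L)+C₁x)/EI  [x≤a] with C₁=M₀(3b²-L²)/(6L)=-4/25 = ((-2)·(6/5)³/(6·6)+(-4/25)·(6/5))/5000 = -9/156250 m
Superposition: y = Σ y_i = -1984833/78125000 m ≈ -0.025406 m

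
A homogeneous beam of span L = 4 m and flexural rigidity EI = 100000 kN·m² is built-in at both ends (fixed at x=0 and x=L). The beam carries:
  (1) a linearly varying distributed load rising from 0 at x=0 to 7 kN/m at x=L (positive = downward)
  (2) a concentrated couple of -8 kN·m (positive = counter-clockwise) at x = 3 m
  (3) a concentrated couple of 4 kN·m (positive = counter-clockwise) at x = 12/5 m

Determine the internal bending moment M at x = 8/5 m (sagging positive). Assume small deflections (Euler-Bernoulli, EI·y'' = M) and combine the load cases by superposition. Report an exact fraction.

Load 1 — triangular load w₀=7 kN/m (0→w₀ over full span):
  M_1 = 3w₀Lx/20 - w₀L²/30 - w₀x³/(6L) = 3·7·4·(8/5)/20 - 7·4²/30 - 7·(8/5)³/(6·4) = 224/125 kN·m
Load 2 — applied couple M₀=-8 kN·m at a=3 m (b=L-a=1):
  M_2 = R_Ax - M_A  [x≤a] with R_A=-9/4, M_A=-5/2 = (-9/4)·(8/5) - (-5/2) = -11/10 kN·m
Load 3 — applied couple M₀=4 kN·m at a=12/5 m (b=L-a=8/5):
  M_3 = R_Ax - M_A  [x≤a] with R_A=36/25, M_A=32/25 = (36/25)·(8/5) - (32/25) = 128/125 kN·m
Superposition: M = Σ M_i = 429/250 kN·m ≈ 1.716000 kN·m

M(8/5) = 429/250 kN·m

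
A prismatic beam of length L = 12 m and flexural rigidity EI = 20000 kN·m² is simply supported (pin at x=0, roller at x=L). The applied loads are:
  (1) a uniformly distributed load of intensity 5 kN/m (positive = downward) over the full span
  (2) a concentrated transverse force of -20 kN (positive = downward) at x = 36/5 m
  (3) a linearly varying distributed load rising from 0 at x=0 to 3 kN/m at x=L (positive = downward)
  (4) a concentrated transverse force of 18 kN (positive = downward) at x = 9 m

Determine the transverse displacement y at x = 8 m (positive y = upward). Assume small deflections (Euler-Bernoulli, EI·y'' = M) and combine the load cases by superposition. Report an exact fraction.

y(8) = -16909/250000 m

Load 1 — uniform load w=5 kN/m over full span:
  y_1 = -wx(L³-2Lx²+x³)/(24EI) = -5·8·(12³-2·12·8²+8³)/(24·20000) = -22/375 m
Load 2 — point force P=-20 kN at a=36/5 m (b=L-a=24/5):
  y_2 = -Pa(L-x)(2Lx-a²-x²)/(6LEI)  [x>a] = -(-20)·(36/5)·(12-8)·(2·12·8-(36/5)²-8²)/(6·12·20000) = 476/15625 m
Load 3 — triangular load w₀=3 kN/m (0→w₀ over full span):
  y_3 = -w₀x(7L⁴-10L²x²+3x⁴)/(360LEI) = -3·8·(7·12⁴-10·12²·8²+3·8⁴)/(360·12·20000) = -34/1875 m
Load 4 — point force P=18 kN at a=9 m (b=L-a=3):
  y_4 = -Pbx(L²-b²-x²)/(6LEI)  [x≤a] = -18·3·8·(12²-3²-8²)/(6·12·20000) = -213/10000 m
Superposition: y = Σ y_i = -16909/250000 m ≈ -0.067636 m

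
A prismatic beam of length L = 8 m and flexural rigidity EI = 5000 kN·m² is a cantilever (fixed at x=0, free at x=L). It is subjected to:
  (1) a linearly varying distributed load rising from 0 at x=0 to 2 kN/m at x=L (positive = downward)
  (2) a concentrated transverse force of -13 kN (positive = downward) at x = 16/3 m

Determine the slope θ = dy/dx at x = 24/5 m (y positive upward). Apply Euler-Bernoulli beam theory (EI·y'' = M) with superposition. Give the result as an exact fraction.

Load 1 — triangular load w₀=2 kN/m (0→w₀ over full span):
  θ_1 = (w₀Lx²/4-w₀L²x/3-w₀x⁴/(24L))/EI = (2·8·(24/5)²/4-2·8²·(24/5)/3-2·(24/5)⁴/(24·8))/5000 = -9232/390625 rad
Load 2 — point force P=-13 kN at a=16/3 m (b=L-a=8/3):
  θ_2 = -Px(2a-x)/(2EI)  [x≤a] = -(-13)·(24/5)·(2·(16/3)-(24/5))/(2·5000) = 572/15625 rad
Superposition: θ = Σ θ_i = 5068/390625 rad ≈ 0.012974 rad

θ(24/5) = 5068/390625 rad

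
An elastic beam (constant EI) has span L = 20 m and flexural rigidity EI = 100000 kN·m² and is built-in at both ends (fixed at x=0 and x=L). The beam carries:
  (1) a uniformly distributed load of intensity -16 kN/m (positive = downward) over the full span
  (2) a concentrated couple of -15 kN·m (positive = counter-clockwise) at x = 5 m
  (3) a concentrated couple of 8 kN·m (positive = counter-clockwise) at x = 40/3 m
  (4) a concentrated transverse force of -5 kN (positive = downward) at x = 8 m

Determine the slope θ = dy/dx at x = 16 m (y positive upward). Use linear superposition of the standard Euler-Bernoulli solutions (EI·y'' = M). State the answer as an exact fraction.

Load 1 — uniform load w=-16 kN/m over full span:
  θ_1 = -wx(L-x)(L-2x)/(12EI) = -(-16)·16·(20-16)·(20-2·16)/(12·100000) = -32/3125 rad
Load 2 — applied couple M₀=-15 kN·m at a=5 m (b=L-a=15):
  θ_2 = (R_Ax²/2 - M_Ax - M₀(x-a))/EI  [x>a] with R_A=-27/32, M_A=45/16 = ((-27/32)·16²/2 - (45/16)·16 - (-15)·(16-5))/100000 = 3/25000 rad
Load 3 — applied couple M₀=8 kN·m at a=40/3 m (b=L-a=20/3):
  θ_3 = (R_Ax²/2 - M_Ax - M₀(x-a))/EI  [x>a] with R_A=8/15, M_A=8/3 = ((8/15)·16²/2 - (8/3)·16 - 8·(16-(40/3)))/100000 = 2/46875 rad
Load 4 — point force P=-5 kN at a=8 m (b=L-a=12):
  θ_4 = Pa²(L-x)(2bL-(3b+a)(L-x))/(2L³EI)  [x>a] = (-5)·8²·(20-16)·(2·12·20-(3·12+8)·(20-16))/(2·20³·100000) = -19/78125 rad
Superposition: θ = Σ θ_i = -19351/1875000 rad ≈ -0.010321 rad

θ(16) = -19351/1875000 rad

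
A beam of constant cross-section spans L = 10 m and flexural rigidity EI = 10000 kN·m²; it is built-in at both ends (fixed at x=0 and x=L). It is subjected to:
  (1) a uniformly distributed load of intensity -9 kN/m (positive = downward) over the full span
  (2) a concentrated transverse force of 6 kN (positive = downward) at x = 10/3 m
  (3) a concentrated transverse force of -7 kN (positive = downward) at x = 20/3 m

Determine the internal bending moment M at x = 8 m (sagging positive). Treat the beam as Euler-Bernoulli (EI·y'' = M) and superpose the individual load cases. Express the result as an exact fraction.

Load 1 — uniform load w=-9 kN/m over full span:
  M_1 = wLx/2 - wL²/12 - wx²/2 = (-9)·10·8/2 - (-9)·10²/12 - (-9)·8²/2 = 3 kN·m
Load 2 — point force P=6 kN at a=10/3 m (b=L-a=20/3):
  M_2 = Pa²(a+3b)(L-x)/L³ - Pa²b/L²  [x>a] = 6·(10/3)²·((10/3)+3·(20/3))·(10-8)/10³ - 6·(10/3)²·(20/3)/10² = -4/3 kN·m
Load 3 — point force P=-7 kN at a=20/3 m (b=L-a=10/3):
  M_3 = Pa²(a+3b)(L-x)/L³ - Pa²b/L²  [x>a] = (-7)·(20/3)²·((20/3)+3·(10/3))·(10-8)/10³ - (-7)·(20/3)²·(10/3)/10² = 0 kN·m
Superposition: M = Σ M_i = 5/3 kN·m ≈ 1.666667 kN·m

M(8) = 5/3 kN·m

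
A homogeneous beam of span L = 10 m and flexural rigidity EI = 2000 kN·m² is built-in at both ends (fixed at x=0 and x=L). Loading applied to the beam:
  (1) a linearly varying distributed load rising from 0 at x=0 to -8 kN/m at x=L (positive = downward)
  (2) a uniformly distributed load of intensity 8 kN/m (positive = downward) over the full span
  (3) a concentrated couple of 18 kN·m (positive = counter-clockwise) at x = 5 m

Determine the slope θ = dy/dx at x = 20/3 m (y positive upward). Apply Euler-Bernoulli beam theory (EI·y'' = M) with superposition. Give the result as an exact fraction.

Load 1 — triangular load w₀=-8 kN/m (0→w₀ over full span):
  θ_1 = -w₀(2x(L-x)(L-2x)(x+2L)+x²(L-x)²)/(120LEI) = -(-8)·(2·(20/3)·(10-(20/3))·(10-2·(20/3))·((20/3)+2·10)+(20/3)²·(10-(20/3))²)/(120·10·2000) = -14/1215 rad
Load 2 — uniform load w=8 kN/m over full span:
  θ_2 = -wx(L-x)(L-2x)/(12EI) = -8·(20/3)·(10-(20/3))·(10-2·(20/3))/(12·2000) = 2/81 rad
Load 3 — applied couple M₀=18 kN·m at a=5 m (b=L-a=5):
  θ_3 = (R_Ax²/2 - M_Ax - M₀(x-a))/EI  [x>a] with R_A=27/10, M_A=9/2 = ((27/10)·(20/3)²/2 - (9/2)·(20/3) - 18·((20/3)-5))/2000 = 0 rad
Superposition: θ = Σ θ_i = 16/1215 rad ≈ 0.013169 rad

θ(20/3) = 16/1215 rad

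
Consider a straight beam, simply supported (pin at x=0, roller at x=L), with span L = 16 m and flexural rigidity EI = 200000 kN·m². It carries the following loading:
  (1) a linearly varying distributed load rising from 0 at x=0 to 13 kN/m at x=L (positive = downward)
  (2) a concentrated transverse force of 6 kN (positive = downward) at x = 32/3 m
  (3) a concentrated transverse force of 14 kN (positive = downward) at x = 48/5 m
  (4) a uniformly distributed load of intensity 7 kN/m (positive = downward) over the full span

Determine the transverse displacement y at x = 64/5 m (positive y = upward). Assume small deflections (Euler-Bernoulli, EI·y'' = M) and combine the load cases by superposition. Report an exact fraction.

y(64/5) = -52601024/1318359375 m

Load 1 — triangular load w₀=13 kN/m (0→w₀ over full span):
  y_1 = -w₀x(7L⁴-10L²x²+3x⁴)/(360LEI) = -13·(64/5)·(7·16⁴-10·16²·(64/5)²+3·(64/5)⁴)/(360·16·200000) = -845312/48828125 m
Load 2 — point force P=6 kN at a=32/3 m (b=L-a=16/3):
  y_2 = -Pa(L-x)(2Lx-a²-x²)/(6LEI)  [x>a] = -6·(32/3)·(16-(64/5))·(2·16·(64/5)-(32/3)²-(64/5)²)/(6·16·200000) = -14848/10546875 m
Load 3 — point force P=14 kN at a=48/5 m (b=L-a=32/5):
  y_3 = -Pa(L-x)(2Lx-a²-x²)/(6LEI)  [x>a] = -14·(48/5)·(16-(64/5))·(2·16·(64/5)-(48/5)²-(64/5)²)/(6·16·200000) = -1344/390625 m
Load 4 — uniform load w=7 kN/m over full span:
  y_4 = -wx(L³-2Lx²+x³)/(24EI) = -7·(64/5)·(16³-2·16·(64/5)²+(64/5)³)/(24·200000) = -103936/5859375 m
Superposition: y = Σ y_i = -52601024/1318359375 m ≈ -0.039899 m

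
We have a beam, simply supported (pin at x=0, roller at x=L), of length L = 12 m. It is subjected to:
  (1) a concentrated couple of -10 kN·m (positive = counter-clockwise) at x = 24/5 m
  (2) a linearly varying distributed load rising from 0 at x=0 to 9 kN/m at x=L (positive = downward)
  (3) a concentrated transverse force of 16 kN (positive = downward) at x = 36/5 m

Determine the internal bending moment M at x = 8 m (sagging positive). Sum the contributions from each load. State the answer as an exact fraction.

Load 1 — applied couple M₀=-10 kN·m at a=24/5 m (b=L-a=36/5):
  M_1 = M₀x/L - M₀  [x>a] = (-10)·8/12 - (-10) = 10/3 kN·m
Load 2 — triangular load w₀=9 kN/m (0→w₀ over full span):
  M_2 = w₀Lx/6 - w₀x³/(6L) = 9·12·8/6 - 9·8³/(6·12) = 80 kN·m
Load 3 — point force P=16 kN at a=36/5 m (b=L-a=24/5):
  M_3 = Pa(L-x)/L  [x>a] = 16·(36/5)·(12-8)/12 = 192/5 kN·m
Superposition: M = Σ M_i = 1826/15 kN·m ≈ 121.733333 kN·m

M(8) = 1826/15 kN·m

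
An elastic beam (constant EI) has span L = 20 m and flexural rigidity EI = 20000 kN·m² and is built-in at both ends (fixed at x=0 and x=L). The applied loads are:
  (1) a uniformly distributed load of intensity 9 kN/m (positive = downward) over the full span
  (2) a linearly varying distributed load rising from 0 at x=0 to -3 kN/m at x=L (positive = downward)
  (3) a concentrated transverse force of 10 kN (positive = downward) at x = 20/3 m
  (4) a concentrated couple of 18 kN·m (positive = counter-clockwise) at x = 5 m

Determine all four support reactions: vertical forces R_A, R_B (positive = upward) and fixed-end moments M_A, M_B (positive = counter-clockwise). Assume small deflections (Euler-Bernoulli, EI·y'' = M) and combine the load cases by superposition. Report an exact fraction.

Load 1 — uniform load w=9 kN/m over full span:
  R_A = wL/2 = 9·20/2 = 90 kN
  M_A = wL²/12 = 9·20²/12 = 300 kN·m
  R_B = wL/2 = 9·20/2 = 90 kN
  M_B = -wL²/12 = -9·20²/12 = -300 kN·m
Load 2 — triangular load w₀=-3 kN/m (0→w₀ over full span):
  R_A = 3w₀L/20 = 3·(-3)·20/20 = -9 kN
  M_A = w₀L²/30 = (-3)·20²/30 = -40 kN·m
  R_B = 7w₀L/20 = 7·(-3)·20/20 = -21 kN
  M_B = -w₀L²/20 = -(-3)·20²/20 = 60 kN·m
Load 3 — point force P=10 kN at a=20/3 m (b=L-a=40/3):
  R_A = Pb²(3a+b)/L³ = 10·(40/3)²·(3·(20/3)+(40/3))/20³ = 200/27 kN
  M_A = Pab²/L² = 10·(20/3)·(40/3)²/20² = 800/27 kN·m
  R_B = Pa²(a+3b)/L³ = 10·(20/3)²·((20/3)+3·(40/3))/20³ = 70/27 kN
  M_B = -Pa²b/L² = -10·(20/3)²·(40/3)/20² = -400/27 kN·m
Load 4 — applied couple M₀=18 kN·m at a=5 m (b=L-a=15):
  R_A = 6M₀ab/L³ = 6·18·5·15/20³ = 81/80 kN
  M_A = M₀b(2a-b)/L² = 18·15·(2·5-15)/20² = -27/8 kN·m
  R_B = -6M₀ab/L³ = -6·18·5·15/20³ = -81/80 kN
  M_B = M₀a(2b-a)/L² = 18·5·(2·15-5)/20² = 45/8 kN·m
Superposition: R_A = 193147/2160 kN, M_A = 61831/216 kN·m, R_B = 152453/2160 kN, M_B = -53825/216 kN·m

R_A = 193147/2160 kN, M_A = 61831/216 kN·m, R_B = 152453/2160 kN, M_B = -53825/216 kN·m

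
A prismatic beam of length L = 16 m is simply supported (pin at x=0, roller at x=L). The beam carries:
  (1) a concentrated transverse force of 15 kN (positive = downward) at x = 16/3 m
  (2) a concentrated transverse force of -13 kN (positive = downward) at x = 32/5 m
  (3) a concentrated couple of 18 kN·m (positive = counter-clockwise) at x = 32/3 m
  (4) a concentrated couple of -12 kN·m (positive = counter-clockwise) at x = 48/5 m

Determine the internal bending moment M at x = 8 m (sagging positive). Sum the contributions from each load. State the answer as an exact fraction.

Load 1 — point force P=15 kN at a=16/3 m (b=L-a=32/3):
  M_1 = Pa(L-x)/L  [x>a] = 15·(16/3)·(16-8)/16 = 40 kN·m
Load 2 — point force P=-13 kN at a=32/5 m (b=L-a=48/5):
  M_2 = Pa(L-x)/L  [x>a] = (-13)·(32/5)·(16-8)/16 = -208/5 kN·m
Load 3 — applied couple M₀=18 kN·m at a=32/3 m (b=L-a=16/3):
  M_3 = M₀x/L  [x≤a] = 18·8/16 = 9 kN·m
Load 4 — applied couple M₀=-12 kN·m at a=48/5 m (b=L-a=32/5):
  M_4 = M₀x/L  [x≤a] = (-12)·8/16 = -6 kN·m
Superposition: M = Σ M_i = 7/5 kN·m ≈ 1.400000 kN·m

M(8) = 7/5 kN·m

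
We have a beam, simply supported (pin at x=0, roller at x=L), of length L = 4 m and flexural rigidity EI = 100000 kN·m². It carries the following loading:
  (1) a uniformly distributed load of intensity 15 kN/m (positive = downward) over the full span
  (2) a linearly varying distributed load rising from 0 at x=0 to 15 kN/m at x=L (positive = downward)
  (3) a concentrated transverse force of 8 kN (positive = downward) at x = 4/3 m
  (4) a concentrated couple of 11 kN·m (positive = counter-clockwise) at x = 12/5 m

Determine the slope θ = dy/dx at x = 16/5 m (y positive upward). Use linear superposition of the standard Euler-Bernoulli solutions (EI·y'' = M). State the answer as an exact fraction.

Load 1 — uniform load w=15 kN/m over full span:
  θ_1 = -w(L³-6Lx²+4x³)/(24EI) = -15·(4³-6·4·(16/5)²+4·(16/5)³)/(24·100000) = 99/312500 rad
Load 2 — triangular load w₀=15 kN/m (0→w₀ over full span):
  θ_2 = -w₀(7L⁴-30L²x²+15x⁴)/(360LEI) = -15·(7·4⁴-30·4²·(16/5)²+15·(16/5)⁴)/(360·4·100000) = 757/4687500 rad
Load 3 — point force P=8 kN at a=4/3 m (b=L-a=8/3):
  θ_3 = -Pa(2L²-6Lx+3x²+a²)/(6LEI)  [x>a] = -8·(4/3)·(2·4²-6·4·(16/5)+3·(16/5)²+(4/3)²)/(6·4·100000) = 346/6328125 rad
Load 4 — applied couple M₀=11 kN·m at a=12/5 m (b=L-a=8/5):
  θ_4 = (M₀x²/(2L)-M₀(x-a)+C₁)/EI  [x>a] with C₁=M₀(3b²-L²)/(6L)=-286/75 = (11·(16/5)²/(2·4)-11·((16/5)-(12/5))+(-286/75))/100000 = 11/750000 rad
Superposition: θ = Σ θ_i = 277241/506250000 rad ≈ 0.000548 rad

θ(16/5) = 277241/506250000 rad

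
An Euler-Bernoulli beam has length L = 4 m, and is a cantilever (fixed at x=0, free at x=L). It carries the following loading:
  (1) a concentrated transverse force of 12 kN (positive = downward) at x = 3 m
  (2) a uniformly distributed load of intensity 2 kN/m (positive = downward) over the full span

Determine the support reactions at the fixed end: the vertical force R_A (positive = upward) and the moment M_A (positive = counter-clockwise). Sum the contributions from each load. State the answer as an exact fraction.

R_A = 20 kN, M_A = 52 kN·m

Load 1 — point force P=12 kN at a=3 m (b=L-a=1):
  R_A = P = 12 kN
  M_A = Pa = 12·3 = 36 kN·m
Load 2 — uniform load w=2 kN/m over full span:
  R_A = wL = 2·4 = 8 kN
  M_A = wL²/2 = 2·4²/2 = 16 kN·m
Superposition: R_A = 20 kN, M_A = 52 kN·m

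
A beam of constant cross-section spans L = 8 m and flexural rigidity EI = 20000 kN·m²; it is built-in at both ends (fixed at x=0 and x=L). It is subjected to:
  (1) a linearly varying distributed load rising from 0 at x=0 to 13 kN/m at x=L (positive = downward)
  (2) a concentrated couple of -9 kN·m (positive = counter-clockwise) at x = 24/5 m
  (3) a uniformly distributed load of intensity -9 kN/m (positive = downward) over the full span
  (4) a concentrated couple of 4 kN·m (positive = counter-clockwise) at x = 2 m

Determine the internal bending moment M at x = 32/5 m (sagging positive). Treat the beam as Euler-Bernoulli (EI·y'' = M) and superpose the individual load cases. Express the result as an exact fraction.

Load 1 — triangular load w₀=13 kN/m (0→w₀ over full span):
  M_1 = 3w₀Lx/20 - w₀L²/30 - w₀x³/(6L) = 3·13·8·(32/5)/20 - 13·8²/30 - 13·(32/5)³/(6·8) = 416/375 kN·m
Load 2 — applied couple M₀=-9 kN·m at a=24/5 m (b=L-a=16/5):
  M_2 = R_Ax - M_A - M₀  [x>a] with R_A=-81/50, M_A=-72/25 = (-81/50)·(32/5) - (-72/25) - (-9) = 189/125 kN·m
Load 3 — uniform load w=-9 kN/m over full span:
  M_3 = wLx/2 - wL²/12 - wx²/2 = (-9)·8·(32/5)/2 - (-9)·8²/12 - (-9)·(32/5)²/2 = 48/25 kN·m
Load 4 — applied couple M₀=4 kN·m at a=2 m (b=L-a=6):
  M_4 = R_Ax - M_A - M₀  [x>a] with R_A=9/16, M_A=-3/4 = (9/16)·(32/5) - (-3/4) - 4 = 7/20 kN·m
Superposition: M = Σ M_i = 7337/1500 kN·m ≈ 4.891333 kN·m

M(32/5) = 7337/1500 kN·m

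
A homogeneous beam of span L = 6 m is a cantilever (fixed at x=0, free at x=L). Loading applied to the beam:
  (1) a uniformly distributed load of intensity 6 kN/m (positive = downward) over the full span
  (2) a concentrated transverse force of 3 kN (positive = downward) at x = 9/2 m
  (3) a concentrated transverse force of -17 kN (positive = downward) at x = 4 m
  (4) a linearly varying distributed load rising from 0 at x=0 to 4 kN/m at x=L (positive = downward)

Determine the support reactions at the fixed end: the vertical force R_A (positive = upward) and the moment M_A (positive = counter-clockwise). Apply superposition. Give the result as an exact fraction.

Load 1 — uniform load w=6 kN/m over full span:
  R_A = wL = 6·6 = 36 kN
  M_A = wL²/2 = 6·6²/2 = 108 kN·m
Load 2 — point force P=3 kN at a=9/2 m (b=L-a=3/2):
  R_A = P = 3 kN
  M_A = Pa = 3·(9/2) = 27/2 kN·m
Load 3 — point force P=-17 kN at a=4 m (b=L-a=2):
  R_A = P = (-17) = -17 kN
  M_A = Pa = (-17)·4 = -68 kN·m
Load 4 — triangular load w₀=4 kN/m (0→w₀ over full span):
  R_A = w₀L/2 = 4·6/2 = 12 kN
  M_A = w₀L²/3 = 4·6²/3 = 48 kN·m
Superposition: R_A = 34 kN, M_A = 203/2 kN·m

R_A = 34 kN, M_A = 203/2 kN·m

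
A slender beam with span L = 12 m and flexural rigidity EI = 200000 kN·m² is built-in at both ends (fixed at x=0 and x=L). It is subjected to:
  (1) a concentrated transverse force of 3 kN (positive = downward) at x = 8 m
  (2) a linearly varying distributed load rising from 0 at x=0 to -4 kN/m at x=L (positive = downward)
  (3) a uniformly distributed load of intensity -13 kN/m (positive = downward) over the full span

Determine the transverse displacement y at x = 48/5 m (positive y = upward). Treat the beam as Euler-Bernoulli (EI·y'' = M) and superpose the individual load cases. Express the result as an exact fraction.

Load 1 — point force P=3 kN at a=8 m (b=L-a=4):
  y_1 = -Pa²(L-x)²(3bL-(3b+a)(L-x))/(6L³EI)  [x>a] = -3·8²·(12-(48/5))²·(3·4·12-(3·4+8)·(12-(48/5)))/(6·12³·200000) = -4/78125 m
Load 2 — triangular load w₀=-4 kN/m (0→w₀ over full span):
  y_2 = -w₀x²(L-x)²(x+2L)/(120LEI) = -(-4)·(48/5)²·(12-(48/5))²·((48/5)+2·12)/(120·12·200000) = 12096/48828125 m
Load 3 — uniform load w=-13 kN/m over full span:
  y_3 = -wx²(L-x)²/(24EI) = -(-13)·(48/5)²·(12-(48/5))²/(24·200000) = 2808/1953125 m
Superposition: y = Σ y_i = 79796/48828125 m ≈ 0.001634 m

y(48/5) = 79796/48828125 m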